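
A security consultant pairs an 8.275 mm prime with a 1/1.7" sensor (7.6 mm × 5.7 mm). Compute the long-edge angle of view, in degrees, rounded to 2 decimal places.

49.33°

Angle of view α = 2·arctan(w/2f) with w = 7.6 mm and f = 8.275 mm.
w/2f = 0.45921; arctan(0.45921) ≈ 24.6653°, so α ≈ 49.3305°.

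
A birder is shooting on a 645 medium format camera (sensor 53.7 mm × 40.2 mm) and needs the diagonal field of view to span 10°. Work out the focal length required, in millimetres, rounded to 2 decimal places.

Sensor diagonal = √(53.7² + 40.2²) = √4499.7300 ≈ 67.0800 mm.
From α = 2·arctan(d/2f) we get f = d / (2·tan(α/2)).
With d = 67.0800 mm and α/2 = 5°, tan(α/2) ≈ 0.08749, so f ≈ 67.0800 / 0.17498 ≈ 383.3641 mm.

383.36 mm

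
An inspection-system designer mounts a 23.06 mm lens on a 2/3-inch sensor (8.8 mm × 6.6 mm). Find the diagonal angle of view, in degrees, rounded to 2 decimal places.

Sensor diagonal = √(8.8² + 6.6²) = √121.0000 ≈ 11.0000 mm.
Angle of view α = 2·arctan(d/2f) with d = 11.0000 mm and f = 23.06 mm.
d/2f = 0.23851; arctan(0.23851) ≈ 13.4149°, so α ≈ 26.8298°.

26.83°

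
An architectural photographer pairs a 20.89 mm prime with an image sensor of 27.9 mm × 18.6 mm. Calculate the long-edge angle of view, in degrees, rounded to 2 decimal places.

67.47°

Angle of view α = 2·arctan(w/2f) with w = 27.9 mm and f = 20.89 mm.
w/2f = 0.66778; arctan(0.66778) ≈ 33.7344°, so α ≈ 67.4687°.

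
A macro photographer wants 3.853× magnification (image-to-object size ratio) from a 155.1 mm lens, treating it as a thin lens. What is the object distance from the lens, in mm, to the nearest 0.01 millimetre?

195.35 mm

With m = dᵢ/dₒ and 1/f = 1/dₒ + 1/dᵢ, substituting dᵢ = m·dₒ gives 1/f = (1 + 1/m)/dₒ, hence dₒ = f·(1 + 1/m).
dₒ = 155.1 × (1 + 1/3.853) = 155.1 × 1.25954 ≈ 195.354 mm.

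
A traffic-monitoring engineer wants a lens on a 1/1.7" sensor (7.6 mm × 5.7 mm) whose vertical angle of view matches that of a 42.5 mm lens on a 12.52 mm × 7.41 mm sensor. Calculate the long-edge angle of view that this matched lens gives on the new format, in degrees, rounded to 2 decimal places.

Equal vertical AOV ⇒ f₂ = f₁ · 5.7/7.41 = 42.5 × 0.76923 ≈ 32.6923 mm.
Long-edge AOV on the new format = 2·arctan(7.6 / (2 × 32.6923)) = 2·arctan(0.11624) ≈ 13.2601°.

13.26°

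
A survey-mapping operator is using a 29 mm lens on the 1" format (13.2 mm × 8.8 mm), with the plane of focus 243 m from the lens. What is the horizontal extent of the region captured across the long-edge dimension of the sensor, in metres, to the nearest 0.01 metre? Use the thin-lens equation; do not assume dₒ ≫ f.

dₒ: 243 m = 243000 mm.
Similar triangles through the lens centre give W/dₒ = w/dᵢ; with 1/f = 1/dₒ + 1/dᵢ this gives W = w·(dₒ − f)/f.
W = 13.2 mm × (243000 − 29) / 29 = 13.2 × 8378.3103 ≈ 110593.697 mm = 110.594 m.

110.59 m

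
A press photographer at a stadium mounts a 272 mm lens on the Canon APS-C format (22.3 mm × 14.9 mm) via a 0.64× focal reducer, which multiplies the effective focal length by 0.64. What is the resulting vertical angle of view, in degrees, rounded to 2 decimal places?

Effective focal length f = 272 × 0.64 = 174.08 mm.
α = 2·arctan(14.9 / (2 × 174.08)) = 2·arctan(0.04280) ≈ 4.9011°.

4.90°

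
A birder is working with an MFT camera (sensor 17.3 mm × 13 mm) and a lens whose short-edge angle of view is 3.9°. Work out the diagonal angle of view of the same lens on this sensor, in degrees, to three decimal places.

From the short-edge AOV: f = 13 / (2·tan(1.95°)) = 13 / 0.06809 ≈ 190.9122 mm.
Sensor diagonal = √(17.3² + 13²) = √468.2900 ≈ 21.6400 mm.
Diagonal AOV = 2·arctan(21.6400 / (2 × 190.9122)) = 2·arctan(0.05668) ≈ 6.4876°.

6.488°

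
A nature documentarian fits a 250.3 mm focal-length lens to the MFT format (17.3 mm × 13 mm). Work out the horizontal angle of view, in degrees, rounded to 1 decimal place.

Angle of view α = 2·arctan(w/2f) with w = 17.3 mm and f = 250.3 mm.
w/2f = 0.03456; arctan(0.03456) ≈ 1.9793°, so α ≈ 3.9585°.

4.0°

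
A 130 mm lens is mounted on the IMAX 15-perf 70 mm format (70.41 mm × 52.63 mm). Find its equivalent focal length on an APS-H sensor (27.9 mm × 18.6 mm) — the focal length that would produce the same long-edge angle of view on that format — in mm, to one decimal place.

Equal angle of view means equal width/f ratio, so f₂ = f₁ · (width₂/width₁) = 130 × 27.9/70.41.
f₂ = 130 × 0.39625 ≈ 51.513 mm.

51.5 mm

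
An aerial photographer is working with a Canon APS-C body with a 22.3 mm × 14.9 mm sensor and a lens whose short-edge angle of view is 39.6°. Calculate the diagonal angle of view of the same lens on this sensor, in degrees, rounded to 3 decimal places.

65.889°

From the short-edge AOV: f = 14.9 / (2·tan(19.8°)) = 14.9 / 0.72004 ≈ 20.6932 mm.
Sensor diagonal = √(22.3² + 14.9²) = √719.3000 ≈ 26.8198 mm.
Diagonal AOV = 2·arctan(26.8198 / (2 × 20.6932)) = 2·arctan(0.64803) ≈ 65.8892°.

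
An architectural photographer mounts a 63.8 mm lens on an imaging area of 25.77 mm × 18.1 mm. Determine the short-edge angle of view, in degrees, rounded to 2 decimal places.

Angle of view α = 2·arctan(h/2f) with h = 18.1 mm and f = 63.8 mm.
h/2f = 0.14185; arctan(0.14185) ≈ 8.0735°, so α ≈ 16.1470°.

16.15°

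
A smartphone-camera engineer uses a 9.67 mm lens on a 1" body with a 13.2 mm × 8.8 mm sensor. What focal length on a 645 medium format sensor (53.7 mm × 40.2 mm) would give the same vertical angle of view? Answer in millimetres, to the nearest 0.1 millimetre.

44.2 mm

Equal angle of view means equal height/f ratio, so f₂ = f₁ · (height₂/height₁) = 9.67 × 40.2/8.8.
f₂ = 9.67 × 4.56818 ≈ 44.174 mm.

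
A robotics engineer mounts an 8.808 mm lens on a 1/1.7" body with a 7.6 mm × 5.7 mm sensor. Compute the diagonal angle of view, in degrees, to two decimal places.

Sensor diagonal = √(7.6² + 5.7²) = √90.2500 ≈ 9.5000 mm.
Angle of view α = 2·arctan(d/2f) with d = 9.5000 mm and f = 8.808 mm.
d/2f = 0.53928; arctan(0.53928) ≈ 28.3372°, so α ≈ 56.6744°.

56.67°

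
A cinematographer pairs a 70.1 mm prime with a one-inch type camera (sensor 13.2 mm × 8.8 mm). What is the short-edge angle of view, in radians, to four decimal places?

0.1254 rad

Angle of view α = 2·arctan(h/2f) with h = 8.8 mm and f = 70.1 mm.
h/2f = 0.06277; arctan(0.06277) ≈ 0.0627 rad, so α ≈ 0.1254 rad.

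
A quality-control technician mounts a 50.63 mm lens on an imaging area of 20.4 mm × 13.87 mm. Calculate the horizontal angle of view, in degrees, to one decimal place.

Angle of view α = 2·arctan(w/2f) with w = 20.4 mm and f = 50.63 mm.
w/2f = 0.20146; arctan(0.20146) ≈ 11.3904°, so α ≈ 22.7809°.

22.8°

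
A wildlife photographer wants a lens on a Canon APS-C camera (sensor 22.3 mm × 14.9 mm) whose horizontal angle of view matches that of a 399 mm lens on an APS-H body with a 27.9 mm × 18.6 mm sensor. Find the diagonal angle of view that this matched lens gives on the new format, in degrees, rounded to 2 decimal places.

4.82°

Equal horizontal AOV ⇒ f₂ = f₁ · 22.3/27.9 = 399 × 0.79928 ≈ 318.9140 mm.
Sensor diagonal = √(22.3² + 14.9²) = √719.3000 ≈ 26.8198 mm.
Diagonal AOV on the new format = 2·arctan(26.8198 / (2 × 318.9140)) = 2·arctan(0.04205) ≈ 4.8156°.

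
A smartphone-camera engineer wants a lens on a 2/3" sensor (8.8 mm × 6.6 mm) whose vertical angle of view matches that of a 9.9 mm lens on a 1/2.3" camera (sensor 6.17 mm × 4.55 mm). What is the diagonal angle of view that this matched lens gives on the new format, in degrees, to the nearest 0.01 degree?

Equal vertical AOV ⇒ f₂ = f₁ · 6.6/4.55 = 9.9 × 1.45055 ≈ 14.3604 mm.
Sensor diagonal = √(8.8² + 6.6²) = √121.0000 ≈ 11.0000 mm.
Diagonal AOV on the new format = 2·arctan(11.0000 / (2 × 14.3604)) = 2·arctan(0.38300) ≈ 41.9133°.

41.91°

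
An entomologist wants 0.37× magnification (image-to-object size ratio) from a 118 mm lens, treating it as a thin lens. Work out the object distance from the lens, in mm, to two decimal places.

With m = dᵢ/dₒ and 1/f = 1/dₒ + 1/dᵢ, substituting dᵢ = m·dₒ gives 1/f = (1 + 1/m)/dₒ, hence dₒ = f·(1 + 1/m).
dₒ = 118 × (1 + 1/0.37) = 118 × 3.70270 ≈ 436.919 mm.

436.92 mm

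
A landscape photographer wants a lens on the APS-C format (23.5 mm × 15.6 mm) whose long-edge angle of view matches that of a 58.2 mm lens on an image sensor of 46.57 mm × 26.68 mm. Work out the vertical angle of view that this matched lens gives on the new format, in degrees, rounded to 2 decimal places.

29.75°

Equal long-edge AOV ⇒ f₂ = f₁ · 23.5/46.57 = 58.2 × 0.50462 ≈ 29.3687 mm.
Vertical AOV on the new format = 2·arctan(15.6 / (2 × 29.3687)) = 2·arctan(0.26559) ≈ 29.7475°.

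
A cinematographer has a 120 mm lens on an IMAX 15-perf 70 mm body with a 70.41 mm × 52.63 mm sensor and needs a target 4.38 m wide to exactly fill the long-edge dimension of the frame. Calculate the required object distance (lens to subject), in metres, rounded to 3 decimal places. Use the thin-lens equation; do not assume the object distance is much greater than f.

7.585 m

W: 4.38 m = 4380 mm.
Magnification m = w/W = dᵢ/dₒ; combined with 1/f = 1/dₒ + 1/dᵢ this gives dₒ = f·(1 + W/w).
dₒ = 120 mm × (1 + 4380/70.41) = 120 × 63.2071 ≈ 7584.849 mm = 7.58485 m.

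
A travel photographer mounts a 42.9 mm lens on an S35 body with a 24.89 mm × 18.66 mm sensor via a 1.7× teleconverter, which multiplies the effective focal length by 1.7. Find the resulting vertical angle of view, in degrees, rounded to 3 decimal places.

14.581°

Effective focal length f = 42.9 × 1.7 = 72.93 mm.
α = 2·arctan(18.66 / (2 × 72.93)) = 2·arctan(0.12793) ≈ 14.5806°.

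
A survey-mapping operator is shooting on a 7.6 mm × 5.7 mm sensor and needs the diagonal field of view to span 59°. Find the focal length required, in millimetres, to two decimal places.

8.40 mm

Sensor diagonal = √(7.6² + 5.7²) = √90.2500 ≈ 9.5000 mm.
From α = 2·arctan(d/2f) we get f = d / (2·tan(α/2)).
With d = 9.5000 mm and α/2 = 29.5°, tan(α/2) ≈ 0.56577, so f ≈ 9.5000 / 1.13155 ≈ 8.3956 mm.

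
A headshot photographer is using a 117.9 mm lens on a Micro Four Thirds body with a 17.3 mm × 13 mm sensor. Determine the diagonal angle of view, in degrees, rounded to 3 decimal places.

Sensor diagonal = √(17.3² + 13²) = √468.2900 ≈ 21.6400 mm.
Angle of view α = 2·arctan(d/2f) with d = 21.6400 mm and f = 117.9 mm.
d/2f = 0.09177; arctan(0.09177) ≈ 5.2435°, so α ≈ 10.4870°.

10.487°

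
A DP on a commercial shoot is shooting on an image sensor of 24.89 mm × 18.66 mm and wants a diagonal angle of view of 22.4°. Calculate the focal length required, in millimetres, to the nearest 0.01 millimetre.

Sensor diagonal = √(24.89² + 18.66²) = √967.7077 ≈ 31.1080 mm.
From α = 2·arctan(d/2f) we get f = d / (2·tan(α/2)).
With d = 31.1080 mm and α/2 = 11.2°, tan(α/2) ≈ 0.19801, so f ≈ 31.1080 / 0.39601 ≈ 78.5534 mm.

78.55 mm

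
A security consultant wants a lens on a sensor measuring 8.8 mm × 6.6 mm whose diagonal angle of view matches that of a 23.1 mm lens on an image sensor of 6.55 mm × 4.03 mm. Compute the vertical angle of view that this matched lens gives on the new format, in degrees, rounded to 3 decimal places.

11.407°

Sensor diagonal = √(6.55² + 4.03²) = √59.1434 ≈ 7.6905 mm.
Sensor diagonal = √(8.8² + 6.6²) = √121.0000 ≈ 11.0000 mm.
Equal diagonal AOV ⇒ f₂ = f₁ · 11.0000/7.6905 = 23.1 × 1.43034 ≈ 33.0409 mm.
Vertical AOV on the new format = 2·arctan(6.6 / (2 × 33.0409)) = 2·arctan(0.09988) ≈ 11.4072°.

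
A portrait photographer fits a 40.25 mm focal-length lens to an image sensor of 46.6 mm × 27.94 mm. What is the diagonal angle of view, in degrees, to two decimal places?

68.04°

Sensor diagonal = √(46.6² + 27.94²) = √2952.2036 ≈ 54.3342 mm.
Angle of view α = 2·arctan(d/2f) with d = 54.3342 mm and f = 40.25 mm.
d/2f = 0.67496; arctan(0.67496) ≈ 34.0177°, so α ≈ 68.0355°.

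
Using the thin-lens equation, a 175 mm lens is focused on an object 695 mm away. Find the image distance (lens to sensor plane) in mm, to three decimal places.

233.894 mm

1/dᵢ = 1/f − 1/dₒ = 1/175 − 1/695 = 0.0042754 mm⁻¹.
dᵢ = 1/0.0042754 ≈ 233.8942 mm.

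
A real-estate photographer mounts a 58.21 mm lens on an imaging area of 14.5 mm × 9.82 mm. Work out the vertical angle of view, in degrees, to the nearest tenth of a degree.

9.6°

Angle of view α = 2·arctan(h/2f) with h = 9.82 mm and f = 58.21 mm.
h/2f = 0.08435; arctan(0.08435) ≈ 4.8215°, so α ≈ 9.6429°.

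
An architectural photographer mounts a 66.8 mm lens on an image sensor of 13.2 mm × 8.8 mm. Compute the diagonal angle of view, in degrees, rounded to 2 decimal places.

Sensor diagonal = √(13.2² + 8.8²) = √251.6800 ≈ 15.8644 mm.
Angle of view α = 2·arctan(d/2f) with d = 15.8644 mm and f = 66.8 mm.
d/2f = 0.11875; arctan(0.11875) ≈ 6.7719°, so α ≈ 13.5438°.

13.54°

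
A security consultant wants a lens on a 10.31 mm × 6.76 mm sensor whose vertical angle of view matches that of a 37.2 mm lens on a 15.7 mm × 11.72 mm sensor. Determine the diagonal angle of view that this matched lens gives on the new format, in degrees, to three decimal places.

32.058°

Equal vertical AOV ⇒ f₂ = f₁ · 6.76/11.72 = 37.2 × 0.57679 ≈ 21.4567 mm.
Sensor diagonal = √(10.31² + 6.76²) = √151.9937 ≈ 12.3286 mm.
Diagonal AOV on the new format = 2·arctan(12.3286 / (2 × 21.4567)) = 2·arctan(0.28729) ≈ 32.0577°.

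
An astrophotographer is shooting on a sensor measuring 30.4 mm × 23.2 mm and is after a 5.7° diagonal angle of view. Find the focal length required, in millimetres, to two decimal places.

384.08 mm

Sensor diagonal = √(30.4² + 23.2²) = √1462.4000 ≈ 38.2413 mm.
From α = 2·arctan(d/2f) we get f = d / (2·tan(α/2)).
With d = 38.2413 mm and α/2 = 2.85°, tan(α/2) ≈ 0.04978, so f ≈ 38.2413 / 0.09957 ≈ 384.0807 mm.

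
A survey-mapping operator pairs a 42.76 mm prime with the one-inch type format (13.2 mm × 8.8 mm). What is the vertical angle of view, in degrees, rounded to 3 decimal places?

Angle of view α = 2·arctan(h/2f) with h = 8.8 mm and f = 42.76 mm.
h/2f = 0.10290; arctan(0.10290) ≈ 5.8751°, so α ≈ 11.7501°.

11.750°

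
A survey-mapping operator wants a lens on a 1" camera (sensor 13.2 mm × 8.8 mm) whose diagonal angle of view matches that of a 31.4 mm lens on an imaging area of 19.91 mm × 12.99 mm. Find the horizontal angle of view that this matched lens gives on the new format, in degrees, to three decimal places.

34.966°

Sensor diagonal = √(19.91² + 12.99²) = √565.1482 ≈ 23.7728 mm.
Sensor diagonal = √(13.2² + 8.8²) = √251.6800 ≈ 15.8644 mm.
Equal diagonal AOV ⇒ f₂ = f₁ · 15.8644/23.7728 = 31.4 × 0.66733 ≈ 20.9543 mm.
Horizontal AOV on the new format = 2·arctan(13.2 / (2 × 20.9543)) = 2·arctan(0.31497) ≈ 34.9659°.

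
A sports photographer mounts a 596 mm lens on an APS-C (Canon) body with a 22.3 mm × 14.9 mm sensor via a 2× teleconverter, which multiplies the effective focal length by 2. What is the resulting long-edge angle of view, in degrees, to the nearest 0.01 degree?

1.07°

Effective focal length f = 596 × 2 = 1192 mm.
α = 2·arctan(22.3 / (2 × 1192)) = 2·arctan(0.00935) ≈ 1.0719°.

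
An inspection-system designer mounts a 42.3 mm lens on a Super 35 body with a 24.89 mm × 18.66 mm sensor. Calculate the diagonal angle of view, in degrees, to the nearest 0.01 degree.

40.38°

Sensor diagonal = √(24.89² + 18.66²) = √967.7077 ≈ 31.1080 mm.
Angle of view α = 2·arctan(d/2f) with d = 31.1080 mm and f = 42.3 mm.
d/2f = 0.36771; arctan(0.36771) ≈ 20.1888°, so α ≈ 40.3776°.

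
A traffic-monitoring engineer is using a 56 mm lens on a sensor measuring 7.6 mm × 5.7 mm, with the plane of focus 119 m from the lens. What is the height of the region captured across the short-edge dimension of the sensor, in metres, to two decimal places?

dₒ: 119 m = 119000 mm.
Similar triangles through the lens centre give W/dₒ = h/dᵢ; with 1/f = 1/dₒ + 1/dᵢ this gives W = h·(dₒ − f)/f.
W = 5.7 mm × (119000 − 56) / 56 = 5.7 × 2124.0000 ≈ 12106.800 mm = 12.1068 m.

12.11 m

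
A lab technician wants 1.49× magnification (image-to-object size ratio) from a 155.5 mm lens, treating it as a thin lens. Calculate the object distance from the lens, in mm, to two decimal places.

With m = dᵢ/dₒ and 1/f = 1/dₒ + 1/dᵢ, substituting dᵢ = m·dₒ gives 1/f = (1 + 1/m)/dₒ, hence dₒ = f·(1 + 1/m).
dₒ = 155.5 × (1 + 1/1.49) = 155.5 × 1.67114 ≈ 259.862 mm.

259.86 mm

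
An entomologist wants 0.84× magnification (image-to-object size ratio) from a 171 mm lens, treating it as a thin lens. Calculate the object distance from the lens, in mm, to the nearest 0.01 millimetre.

374.57 mm

With m = dᵢ/dₒ and 1/f = 1/dₒ + 1/dᵢ, substituting dᵢ = m·dₒ gives 1/f = (1 + 1/m)/dₒ, hence dₒ = f·(1 + 1/m).
dₒ = 171 × (1 + 1/0.84) = 171 × 2.19048 ≈ 374.571 mm.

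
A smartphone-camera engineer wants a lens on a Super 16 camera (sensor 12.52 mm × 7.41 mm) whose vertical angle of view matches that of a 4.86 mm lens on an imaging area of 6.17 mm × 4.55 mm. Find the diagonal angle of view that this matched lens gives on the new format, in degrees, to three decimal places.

Equal vertical AOV ⇒ f₂ = f₁ · 7.41/4.55 = 4.86 × 1.62857 ≈ 7.9149 mm.
Sensor diagonal = √(12.52² + 7.41²) = √211.6585 ≈ 14.5485 mm.
Diagonal AOV on the new format = 2·arctan(14.5485 / (2 × 7.9149)) = 2·arctan(0.91906) ≈ 85.1699°.

85.170°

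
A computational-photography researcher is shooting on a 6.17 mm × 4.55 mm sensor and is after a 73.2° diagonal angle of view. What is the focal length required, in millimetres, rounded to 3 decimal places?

5.161 mm

Sensor diagonal = √(6.17² + 4.55²) = √58.7714 ≈ 7.6663 mm.
From α = 2·arctan(d/2f) we get f = d / (2·tan(α/2)).
With d = 7.6663 mm and α/2 = 36.6°, tan(α/2) ≈ 0.74267, so f ≈ 7.6663 / 1.48533 ≈ 5.1613 mm.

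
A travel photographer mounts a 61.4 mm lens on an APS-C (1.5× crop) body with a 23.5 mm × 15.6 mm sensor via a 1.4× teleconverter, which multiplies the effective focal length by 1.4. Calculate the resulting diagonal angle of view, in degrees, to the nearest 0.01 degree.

Effective focal length f = 61.4 × 1.4 = 85.96 mm.
Sensor diagonal = √(23.5² + 15.6²) = √795.6100 ≈ 28.2066 mm.
α = 2·arctan(28.207 / (2 × 85.96)) = 2·arctan(0.16407) ≈ 18.6348°.

18.63°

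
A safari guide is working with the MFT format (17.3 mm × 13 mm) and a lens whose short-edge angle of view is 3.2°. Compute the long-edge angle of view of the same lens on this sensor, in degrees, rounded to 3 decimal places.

4.258°

From the short-edge AOV: f = 13 / (2·tan(1.6°)) = 13 / 0.05587 ≈ 232.7036 mm.
Long-edge AOV = 2·arctan(17.3 / (2 × 232.7036)) = 2·arctan(0.03717) ≈ 4.2576°.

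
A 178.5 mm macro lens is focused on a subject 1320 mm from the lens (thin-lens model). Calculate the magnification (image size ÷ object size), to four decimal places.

Thin lens: 1/f = 1/dₒ + 1/dᵢ → 1/dᵢ = 1/178.5 − 1/1320 = 0.0048447 mm⁻¹, so dᵢ ≈ 206.4126 mm.
Magnification m = dᵢ/dₒ = 206.4126/1320 ≈ 0.15637.

0.1564×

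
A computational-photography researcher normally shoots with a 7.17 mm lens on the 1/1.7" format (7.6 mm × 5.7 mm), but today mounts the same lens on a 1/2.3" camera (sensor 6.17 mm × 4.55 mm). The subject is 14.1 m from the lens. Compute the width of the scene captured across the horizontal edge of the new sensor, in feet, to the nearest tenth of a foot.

The focal length stays 7.17 mm; the relevant sensor dimension is now w = 6.17 mm. Object distance dₒ = 14.1 m = 14100 mm.
Thin-lens field width W = w·(dₒ − f)/f = 6.17 × (14100 − 7.17)/7.17 ≈ 12127.303 mm = 12127.303/304.8 ft = 39.7877 ft.

39.8 ft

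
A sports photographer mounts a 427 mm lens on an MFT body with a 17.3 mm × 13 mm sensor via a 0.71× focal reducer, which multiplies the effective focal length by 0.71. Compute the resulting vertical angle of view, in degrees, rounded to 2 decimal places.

Effective focal length f = 427 × 0.71 = 303.17 mm.
α = 2·arctan(13 / (2 × 303.17)) = 2·arctan(0.02144) ≈ 2.4565°.

2.46°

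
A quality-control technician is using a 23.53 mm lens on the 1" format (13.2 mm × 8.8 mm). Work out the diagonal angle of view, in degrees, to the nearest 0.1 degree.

37.3°

Sensor diagonal = √(13.2² + 8.8²) = √251.6800 ≈ 15.8644 mm.
Angle of view α = 2·arctan(d/2f) with d = 15.8644 mm and f = 23.53 mm.
d/2f = 0.33711; arctan(0.33711) ≈ 18.6295°, so α ≈ 37.2590°.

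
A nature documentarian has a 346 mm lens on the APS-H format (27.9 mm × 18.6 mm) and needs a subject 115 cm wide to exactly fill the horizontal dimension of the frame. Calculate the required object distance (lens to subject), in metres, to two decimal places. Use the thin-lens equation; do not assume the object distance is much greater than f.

14.61 m

W: 115 cm = 1150 mm.
Magnification m = w/W = dᵢ/dₒ; combined with 1/f = 1/dₒ + 1/dᵢ this gives dₒ = f·(1 + W/w).
dₒ = 346 mm × (1 + 1150/27.9) = 346 × 42.2186 ≈ 14607.649 mm = 14.6076 m.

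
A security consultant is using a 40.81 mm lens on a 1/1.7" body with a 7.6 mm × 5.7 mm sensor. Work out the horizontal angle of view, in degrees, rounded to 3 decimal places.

10.639°

Angle of view α = 2·arctan(w/2f) with w = 7.6 mm and f = 40.81 mm.
w/2f = 0.09311; arctan(0.09311) ≈ 5.3197°, so α ≈ 10.6394°.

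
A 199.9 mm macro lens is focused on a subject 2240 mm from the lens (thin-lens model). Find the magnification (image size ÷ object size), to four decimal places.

Thin lens: 1/f = 1/dₒ + 1/dᵢ → 1/dᵢ = 1/199.9 − 1/2240 = 0.0045561 mm⁻¹, so dᵢ ≈ 219.4873 mm.
Magnification m = dᵢ/dₒ = 219.4873/2240 ≈ 0.09799.

0.0980×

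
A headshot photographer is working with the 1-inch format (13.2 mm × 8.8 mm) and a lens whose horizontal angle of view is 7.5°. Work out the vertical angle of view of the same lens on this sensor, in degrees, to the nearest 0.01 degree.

From the horizontal AOV: f = 13.2 / (2·tan(3.75°)) = 13.2 / 0.13109 ≈ 100.6965 mm.
Vertical AOV = 2·arctan(8.8 / (2 × 100.6965)) = 2·arctan(0.04370) ≈ 5.0040°.

5.00°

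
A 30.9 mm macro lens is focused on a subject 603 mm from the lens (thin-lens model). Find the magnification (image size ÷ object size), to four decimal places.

0.0540×

Thin lens: 1/f = 1/dₒ + 1/dᵢ → 1/dᵢ = 1/30.9 − 1/603 = 0.0307041 mm⁻¹, so dᵢ ≈ 32.5690 mm.
Magnification m = dᵢ/dₒ = 32.5690/603 ≈ 0.05401.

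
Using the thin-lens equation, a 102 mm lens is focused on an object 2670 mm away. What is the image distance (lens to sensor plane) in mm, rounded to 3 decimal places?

106.051 mm

1/dᵢ = 1/f − 1/dₒ = 1/102 − 1/2670 = 0.0094294 mm⁻¹.
dᵢ = 1/0.0094294 ≈ 106.0514 mm.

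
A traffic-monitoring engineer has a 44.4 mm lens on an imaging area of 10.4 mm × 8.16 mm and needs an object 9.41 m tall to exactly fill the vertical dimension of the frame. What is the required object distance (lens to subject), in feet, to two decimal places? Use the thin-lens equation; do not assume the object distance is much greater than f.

168.13 ft

W: 9.41 m = 9410 mm.
Magnification m = h/W = dᵢ/dₒ; combined with 1/f = 1/dₒ + 1/dᵢ this gives dₒ = f·(1 + W/h).
dₒ = 44.4 mm × (1 + 9410/8.16) = 44.4 × 1154.1863 ≈ 51245.871 mm = 51245.871/304.8 ft = 168.13 ft.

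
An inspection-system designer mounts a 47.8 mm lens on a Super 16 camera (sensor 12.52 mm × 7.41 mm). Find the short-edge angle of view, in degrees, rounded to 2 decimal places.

8.86°

Angle of view α = 2·arctan(h/2f) with h = 7.41 mm and f = 47.8 mm.
h/2f = 0.07751; arctan(0.07751) ≈ 4.4322°, so α ≈ 8.8643°.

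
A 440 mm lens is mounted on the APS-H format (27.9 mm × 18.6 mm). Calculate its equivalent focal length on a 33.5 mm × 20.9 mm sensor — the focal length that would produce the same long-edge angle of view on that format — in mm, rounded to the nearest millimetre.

Equal angle of view means equal width/f ratio, so f₂ = f₁ · (width₂/width₁) = 440 × 33.5/27.9.
f₂ = 440 × 1.20072 ≈ 528.315 mm.

528 mm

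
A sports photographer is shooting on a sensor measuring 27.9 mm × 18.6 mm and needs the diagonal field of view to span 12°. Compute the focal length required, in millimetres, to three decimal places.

159.516 mm

Sensor diagonal = √(27.9² + 18.6²) = √1124.3700 ≈ 33.5316 mm.
From α = 2·arctan(d/2f) we get f = d / (2·tan(α/2)).
With d = 33.5316 mm and α/2 = 6°, tan(α/2) ≈ 0.10510, so f ≈ 33.5316 / 0.21021 ≈ 159.5161 mm.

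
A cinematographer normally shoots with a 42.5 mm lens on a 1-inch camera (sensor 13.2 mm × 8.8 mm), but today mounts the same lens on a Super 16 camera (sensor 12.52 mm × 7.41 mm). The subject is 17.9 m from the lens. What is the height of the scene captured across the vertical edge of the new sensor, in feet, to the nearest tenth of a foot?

The focal length stays 42.5 mm; the relevant sensor dimension is now h = 7.41 mm. Object distance dₒ = 17.9 m = 17900 mm.
Thin-lens field height W = h·(dₒ − f)/f = 7.41 × (17900 − 42.5)/42.5 ≈ 3113.508 mm = 3113.508/304.8 ft = 10.2149 ft.

10.2 ft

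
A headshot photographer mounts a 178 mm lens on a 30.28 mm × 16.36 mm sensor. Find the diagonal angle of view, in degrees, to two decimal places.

11.04°

Sensor diagonal = √(30.28² + 16.36²) = √1184.5280 ≈ 34.4170 mm.
Angle of view α = 2·arctan(d/2f) with d = 34.4170 mm and f = 178 mm.
d/2f = 0.09668; arctan(0.09668) ≈ 5.5220°, so α ≈ 11.0440°.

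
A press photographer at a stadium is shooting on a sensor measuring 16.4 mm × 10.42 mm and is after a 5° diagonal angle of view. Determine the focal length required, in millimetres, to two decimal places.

Sensor diagonal = √(16.4² + 10.42²) = √377.5364 ≈ 19.4303 mm.
From α = 2·arctan(d/2f) we get f = d / (2·tan(α/2)).
With d = 19.4303 mm and α/2 = 2.5°, tan(α/2) ≈ 0.04366, so f ≈ 19.4303 / 0.08732 ≈ 222.5135 mm.

222.51 mm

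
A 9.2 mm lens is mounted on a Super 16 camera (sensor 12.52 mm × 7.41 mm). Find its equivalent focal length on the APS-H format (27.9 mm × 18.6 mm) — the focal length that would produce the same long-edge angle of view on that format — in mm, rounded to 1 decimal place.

20.5 mm

Equal angle of view means equal width/f ratio, so f₂ = f₁ · (width₂/width₁) = 9.2 × 27.9/12.52.
f₂ = 9.2 × 2.22843 ≈ 20.502 mm.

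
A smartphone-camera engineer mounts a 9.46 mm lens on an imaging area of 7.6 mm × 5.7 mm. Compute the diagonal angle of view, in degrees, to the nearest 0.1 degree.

53.3°

Sensor diagonal = √(7.6² + 5.7²) = √90.2500 ≈ 9.5000 mm.
Angle of view α = 2·arctan(d/2f) with d = 9.5000 mm and f = 9.46 mm.
d/2f = 0.50211; arctan(0.50211) ≈ 26.6619°, so α ≈ 53.3238°.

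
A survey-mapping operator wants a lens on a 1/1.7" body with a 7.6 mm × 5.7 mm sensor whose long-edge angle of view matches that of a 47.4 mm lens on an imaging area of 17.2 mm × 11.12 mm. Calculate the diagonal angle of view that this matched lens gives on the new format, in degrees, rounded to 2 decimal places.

25.56°

Equal long-edge AOV ⇒ f₂ = f₁ · 7.6/17.2 = 47.4 × 0.44186 ≈ 20.9442 mm.
Sensor diagonal = √(7.6² + 5.7²) = √90.2500 ≈ 9.5000 mm.
Diagonal AOV on the new format = 2·arctan(9.5000 / (2 × 20.9442)) = 2·arctan(0.22679) ≈ 25.5563°.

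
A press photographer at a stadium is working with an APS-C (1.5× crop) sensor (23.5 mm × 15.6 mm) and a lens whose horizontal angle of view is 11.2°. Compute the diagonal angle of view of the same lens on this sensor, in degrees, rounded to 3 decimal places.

13.424°

From the horizontal AOV: f = 23.5 / (2·tan(5.6°)) = 23.5 / 0.19610 ≈ 119.8358 mm.
Sensor diagonal = √(23.5² + 15.6²) = √795.6100 ≈ 28.2066 mm.
Diagonal AOV = 2·arctan(28.2066 / (2 × 119.8358)) = 2·arctan(0.11769) ≈ 13.4243°.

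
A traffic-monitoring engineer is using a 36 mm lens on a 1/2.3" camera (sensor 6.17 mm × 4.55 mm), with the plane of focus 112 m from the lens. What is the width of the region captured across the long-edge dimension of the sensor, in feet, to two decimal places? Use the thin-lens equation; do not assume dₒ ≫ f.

62.96 ft

dₒ: 112 m = 112000 mm.
Similar triangles through the lens centre give W/dₒ = w/dᵢ; with 1/f = 1/dₒ + 1/dᵢ this gives W = w·(dₒ − f)/f.
W = 6.17 mm × (112000 − 36) / 36 = 6.17 × 3110.1111 ≈ 19189.386 mm = 19189.386/304.8 ft = 62.9573 ft.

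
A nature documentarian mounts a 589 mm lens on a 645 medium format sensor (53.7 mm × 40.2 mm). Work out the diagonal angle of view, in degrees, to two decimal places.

6.52°

Sensor diagonal = √(53.7² + 40.2²) = √4499.7300 ≈ 67.0800 mm.
Angle of view α = 2·arctan(d/2f) with d = 67.0800 mm and f = 589 mm.
d/2f = 0.05694; arctan(0.05694) ≈ 3.2591°, so α ≈ 6.5183°.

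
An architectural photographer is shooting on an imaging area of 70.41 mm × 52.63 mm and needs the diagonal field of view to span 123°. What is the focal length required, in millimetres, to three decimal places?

Sensor diagonal = √(70.41² + 52.63²) = √7727.4850 ≈ 87.9061 mm.
From α = 2·arctan(d/2f) we get f = d / (2·tan(α/2)).
With d = 87.9061 mm and α/2 = 61.5°, tan(α/2) ≈ 1.84177, so f ≈ 87.9061 / 3.68354 ≈ 23.8646 mm.

23.865 mm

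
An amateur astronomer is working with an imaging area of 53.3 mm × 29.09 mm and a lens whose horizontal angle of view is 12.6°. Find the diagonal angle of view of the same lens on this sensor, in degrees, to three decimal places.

From the horizontal AOV: f = 53.3 / (2·tan(6.3°)) = 53.3 / 0.22080 ≈ 241.3927 mm.
Sensor diagonal = √(53.3² + 29.09²) = √3687.1181 ≈ 60.7216 mm.
Diagonal AOV = 2·arctan(60.7216 / (2 × 241.3927)) = 2·arctan(0.12577) ≈ 14.3373°.

14.337°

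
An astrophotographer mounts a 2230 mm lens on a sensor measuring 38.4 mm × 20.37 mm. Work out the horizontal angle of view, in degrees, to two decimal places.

0.99°

Angle of view α = 2·arctan(w/2f) with w = 38.4 mm and f = 2230 mm.
w/2f = 0.00861; arctan(0.00861) ≈ 0.4933°, so α ≈ 0.9866°.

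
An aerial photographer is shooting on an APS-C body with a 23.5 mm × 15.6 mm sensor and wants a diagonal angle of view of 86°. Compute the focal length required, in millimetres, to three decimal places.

15.124 mm

Sensor diagonal = √(23.5² + 15.6²) = √795.6100 ≈ 28.2066 mm.
From α = 2·arctan(d/2f) we get f = d / (2·tan(α/2)).
With d = 28.2066 mm and α/2 = 43°, tan(α/2) ≈ 0.93252, so f ≈ 28.2066 / 1.86503 ≈ 15.1239 mm.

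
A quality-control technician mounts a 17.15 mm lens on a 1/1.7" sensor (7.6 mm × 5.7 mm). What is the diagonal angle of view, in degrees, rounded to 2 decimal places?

Sensor diagonal = √(7.6² + 5.7²) = √90.2500 ≈ 9.5000 mm.
Angle of view α = 2·arctan(d/2f) with d = 9.5000 mm and f = 17.15 mm.
d/2f = 0.27697; arctan(0.27697) ≈ 15.4810°, so α ≈ 30.9620°.

30.96°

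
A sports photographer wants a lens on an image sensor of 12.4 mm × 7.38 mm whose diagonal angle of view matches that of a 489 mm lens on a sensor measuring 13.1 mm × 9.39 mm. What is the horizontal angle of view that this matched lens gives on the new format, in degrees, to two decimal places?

1.62°

Sensor diagonal = √(13.1² + 9.39²) = √259.7821 ≈ 16.1178 mm.
Sensor diagonal = √(12.4² + 7.38²) = √208.2244 ≈ 14.4300 mm.
Equal diagonal AOV ⇒ f₂ = f₁ · 14.4300/16.1178 = 489 × 0.89528 ≈ 437.7943 mm.
Horizontal AOV on the new format = 2·arctan(12.4 / (2 × 437.7943)) = 2·arctan(0.01416) ≈ 1.6227°.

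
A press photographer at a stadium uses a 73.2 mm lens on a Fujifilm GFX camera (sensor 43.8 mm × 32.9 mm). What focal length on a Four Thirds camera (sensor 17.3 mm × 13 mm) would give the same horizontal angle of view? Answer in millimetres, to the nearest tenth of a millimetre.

28.9 mm

Equal angle of view means equal width/f ratio, so f₂ = f₁ · (width₂/width₁) = 73.2 × 17.3/43.8.
f₂ = 73.2 × 0.39498 ≈ 28.912 mm.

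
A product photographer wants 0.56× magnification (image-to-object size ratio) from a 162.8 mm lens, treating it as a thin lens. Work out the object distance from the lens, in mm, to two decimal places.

453.51 mm

With m = dᵢ/dₒ and 1/f = 1/dₒ + 1/dᵢ, substituting dᵢ = m·dₒ gives 1/f = (1 + 1/m)/dₒ, hence dₒ = f·(1 + 1/m).
dₒ = 162.8 × (1 + 1/0.56) = 162.8 × 2.78571 ≈ 453.514 mm.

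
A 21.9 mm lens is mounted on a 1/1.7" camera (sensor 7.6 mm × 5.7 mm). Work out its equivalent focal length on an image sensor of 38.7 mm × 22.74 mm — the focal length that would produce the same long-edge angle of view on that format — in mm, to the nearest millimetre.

112 mm

Equal angle of view means equal width/f ratio, so f₂ = f₁ · (width₂/width₁) = 21.9 × 38.7/7.6.
f₂ = 21.9 × 5.09211 ≈ 111.517 mm.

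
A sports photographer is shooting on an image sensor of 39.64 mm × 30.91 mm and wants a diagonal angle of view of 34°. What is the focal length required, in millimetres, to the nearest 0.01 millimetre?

82.21 mm

Sensor diagonal = √(39.64² + 30.91²) = √2526.7577 ≈ 50.2669 mm.
From α = 2·arctan(d/2f) we get f = d / (2·tan(α/2)).
With d = 50.2669 mm and α/2 = 17°, tan(α/2) ≈ 0.30573, so f ≈ 50.2669 / 0.61146 ≈ 82.2078 mm.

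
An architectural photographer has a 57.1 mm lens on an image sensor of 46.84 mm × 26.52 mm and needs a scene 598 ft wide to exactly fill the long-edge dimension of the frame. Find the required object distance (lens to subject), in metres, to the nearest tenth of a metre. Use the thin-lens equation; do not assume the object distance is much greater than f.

W: 598 ft × 304.8 mm/ft = 182270.39 mm.
Magnification m = w/W = dᵢ/dₒ; combined with 1/f = 1/dₒ + 1/dᵢ this gives dₒ = f·(1 + W/w).
dₒ = 57.1 mm × (1 + 182270/46.84) = 57.1 × 3892.3406 ≈ 222252.649 mm = 222.253 m.

222.3 m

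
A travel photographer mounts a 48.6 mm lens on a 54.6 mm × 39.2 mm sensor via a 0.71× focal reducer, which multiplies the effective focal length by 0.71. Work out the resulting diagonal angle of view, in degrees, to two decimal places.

Effective focal length f = 48.6 × 0.71 = 34.506 mm.
Sensor diagonal = √(54.6² + 39.2²) = √4517.8000 ≈ 67.2146 mm.
α = 2·arctan(67.215 / (2 × 34.506)) = 2·arctan(0.97395) ≈ 88.4881°.

88.49°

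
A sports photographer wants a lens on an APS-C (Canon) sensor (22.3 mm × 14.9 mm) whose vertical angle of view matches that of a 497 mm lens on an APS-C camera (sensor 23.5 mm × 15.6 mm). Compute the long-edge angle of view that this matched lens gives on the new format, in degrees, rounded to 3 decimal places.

Equal vertical AOV ⇒ f₂ = f₁ · 14.9/15.6 = 497 × 0.95513 ≈ 474.6987 mm.
Long-edge AOV on the new format = 2·arctan(22.3 / (2 × 474.6987)) = 2·arctan(0.02349) ≈ 2.6911°.

2.691°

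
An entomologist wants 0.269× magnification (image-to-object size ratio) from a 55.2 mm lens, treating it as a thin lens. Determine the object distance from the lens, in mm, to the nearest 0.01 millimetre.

With m = dᵢ/dₒ and 1/f = 1/dₒ + 1/dᵢ, substituting dᵢ = m·dₒ gives 1/f = (1 + 1/m)/dₒ, hence dₒ = f·(1 + 1/m).
dₒ = 55.2 × (1 + 1/0.269) = 55.2 × 4.71747 ≈ 260.404 mm.

260.40 mm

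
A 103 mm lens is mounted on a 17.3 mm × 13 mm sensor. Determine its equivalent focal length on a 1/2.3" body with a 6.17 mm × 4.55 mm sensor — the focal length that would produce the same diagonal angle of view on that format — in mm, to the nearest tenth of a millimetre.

Sensor diagonal = √(17.3² + 13²) = √468.2900 ≈ 21.6400 mm.
Sensor diagonal = √(6.17² + 4.55²) = √58.7714 ≈ 7.6663 mm.
Equal angle of view means equal diagonal/f ratio, so f₂ = f₁ · (diagonal₂/diagonal₁) = 103 × 7.6663/21.6400.
f₂ = 103 × 0.35426 ≈ 36.489 mm.

36.5 mm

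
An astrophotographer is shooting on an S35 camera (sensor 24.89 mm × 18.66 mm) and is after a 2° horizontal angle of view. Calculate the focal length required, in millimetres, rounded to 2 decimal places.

From α = 2·arctan(w/2f) we get f = w / (2·tan(α/2)).
With w = 24.89 mm and α/2 = 1°, tan(α/2) ≈ 0.01746, so f ≈ 24.89 / 0.03491 ≈ 712.9736 mm.

712.97 mm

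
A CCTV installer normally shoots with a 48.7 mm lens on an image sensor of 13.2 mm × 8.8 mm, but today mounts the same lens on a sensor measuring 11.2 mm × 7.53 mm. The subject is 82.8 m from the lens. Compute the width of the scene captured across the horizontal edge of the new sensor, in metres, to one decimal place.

19.0 m

The focal length stays 48.7 mm; the relevant sensor dimension is now w = 11.2 mm. Object distance dₒ = 82.8 m = 82800 mm.
Thin-lens field width W = w·(dₒ − f)/f = 11.2 × (82800 − 48.7)/48.7 ≈ 19031.100 mm = 19.0311 m.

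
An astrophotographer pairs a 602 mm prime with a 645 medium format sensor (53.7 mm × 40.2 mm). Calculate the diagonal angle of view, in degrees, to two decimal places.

6.38°

Sensor diagonal = √(53.7² + 40.2²) = √4499.7300 ≈ 67.0800 mm.
Angle of view α = 2·arctan(d/2f) with d = 67.0800 mm and f = 602 mm.
d/2f = 0.05571; arctan(0.05571) ≈ 3.1889°, so α ≈ 6.3778°.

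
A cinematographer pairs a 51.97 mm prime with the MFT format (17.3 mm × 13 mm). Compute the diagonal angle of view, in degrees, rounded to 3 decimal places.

Sensor diagonal = √(17.3² + 13²) = √468.2900 ≈ 21.6400 mm.
Angle of view α = 2·arctan(d/2f) with d = 21.6400 mm and f = 51.97 mm.
d/2f = 0.20820; arctan(0.20820) ≈ 11.7608°, so α ≈ 23.5216°.

23.522°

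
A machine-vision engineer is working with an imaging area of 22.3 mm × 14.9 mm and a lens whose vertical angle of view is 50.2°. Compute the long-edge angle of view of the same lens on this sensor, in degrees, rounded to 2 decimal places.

From the vertical AOV: f = 14.9 / (2·tan(25.1°)) = 14.9 / 0.93687 ≈ 15.9040 mm.
Long-edge AOV = 2·arctan(22.3 / (2 × 15.9040)) = 2·arctan(0.70108) ≈ 70.0670°.

70.07°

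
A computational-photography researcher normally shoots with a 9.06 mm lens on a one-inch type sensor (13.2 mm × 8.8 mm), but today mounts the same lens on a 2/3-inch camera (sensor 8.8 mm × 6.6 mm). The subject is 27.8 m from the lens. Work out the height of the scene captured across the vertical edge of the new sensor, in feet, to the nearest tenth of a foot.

66.4 ft

The focal length stays 9.06 mm; the relevant sensor dimension is now h = 6.6 mm. Object distance dₒ = 27.8 m = 27800 mm.
Thin-lens field height W = h·(dₒ − f)/f = 6.6 × (27800 − 9.06)/9.06 ≈ 20245.056 mm = 20245.056/304.8 ft = 66.4208 ft.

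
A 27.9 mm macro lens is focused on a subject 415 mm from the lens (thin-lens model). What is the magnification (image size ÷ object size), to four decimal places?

Thin lens: 1/f = 1/dₒ + 1/dᵢ → 1/dᵢ = 1/27.9 − 1/415 = 0.0334327 mm⁻¹, so dᵢ ≈ 29.9109 mm.
Magnification m = dᵢ/dₒ = 29.9109/415 ≈ 0.07207.

0.0721×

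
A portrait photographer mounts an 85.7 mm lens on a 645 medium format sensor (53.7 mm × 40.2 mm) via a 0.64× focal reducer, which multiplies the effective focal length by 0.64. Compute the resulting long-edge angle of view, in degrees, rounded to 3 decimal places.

Effective focal length f = 85.7 × 0.64 = 54.848 mm.
α = 2·arctan(53.7 / (2 × 54.848)) = 2·arctan(0.48953) ≈ 52.1667°.

52.167°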